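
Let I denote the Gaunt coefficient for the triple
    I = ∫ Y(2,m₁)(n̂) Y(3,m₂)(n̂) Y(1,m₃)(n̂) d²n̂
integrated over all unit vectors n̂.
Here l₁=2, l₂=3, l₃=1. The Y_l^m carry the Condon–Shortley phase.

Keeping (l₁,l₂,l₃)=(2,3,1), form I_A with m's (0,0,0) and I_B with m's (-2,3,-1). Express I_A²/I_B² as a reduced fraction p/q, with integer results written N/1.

Shared (l₁,l₂,l₃)=(2,3,1): N and (l;000)² cancel in I_A²/I_B².
A: Δ = 4!·0!·2!/7! = 1/105; Racah Σ t=2..2: t=2:+1/4 = 1/4; ⇒ 3j(2 3 1; 0 0 0)² = 3/35, sgn -1
B: Δ = 4!·0!·2!/7! = 1/105; Racah Σ t=4..4: t=4:+1/48 = 1/48; ⇒ 3j(2 3 1; -2 3 -1)² = 1/7, sgn +1
I_A²/I_B² = (3/35)/(1/7) = 3/5

3/5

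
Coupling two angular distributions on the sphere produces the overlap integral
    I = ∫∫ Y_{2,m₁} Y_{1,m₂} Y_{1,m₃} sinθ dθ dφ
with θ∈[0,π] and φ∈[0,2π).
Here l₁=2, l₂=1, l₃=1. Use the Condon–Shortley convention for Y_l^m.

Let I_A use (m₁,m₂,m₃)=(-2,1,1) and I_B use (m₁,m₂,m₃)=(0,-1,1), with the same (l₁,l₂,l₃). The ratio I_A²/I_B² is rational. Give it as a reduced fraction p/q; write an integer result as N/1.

l's match ⇒ only the (l;m) 3-j factors differ between A and B.
A: triangle coeff Δ(2,1,1) = 1/30; Σ_t [2,2]: t=2:+1/4 = 1/4; (3j)²=1/5 [(2 1 1; -2 1 1)], sign=+1
B: triangle coeff Δ(2,1,1) = 1/30; Σ_t [0,0]: t=0:+1/4 = 1/4; (3j)²=1/30 [(2 1 1; 0 -1 1)], sign=+1
I_A²/I_B² = (1/5)/(1/30) = 6/1

6/1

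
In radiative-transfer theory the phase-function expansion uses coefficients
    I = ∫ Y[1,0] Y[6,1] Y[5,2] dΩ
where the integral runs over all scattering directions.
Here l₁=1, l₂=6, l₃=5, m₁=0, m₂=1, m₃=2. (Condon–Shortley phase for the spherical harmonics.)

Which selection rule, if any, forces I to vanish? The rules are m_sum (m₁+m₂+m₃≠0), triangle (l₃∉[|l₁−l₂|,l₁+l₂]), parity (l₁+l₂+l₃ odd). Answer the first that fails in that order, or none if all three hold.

m_sum

Σmᵢ = 3  ✗
l₃∈[|l₁−l₂|,l₁+l₂]=[5,7], have l₃=5
Σlᵢ = 12 ⇒ even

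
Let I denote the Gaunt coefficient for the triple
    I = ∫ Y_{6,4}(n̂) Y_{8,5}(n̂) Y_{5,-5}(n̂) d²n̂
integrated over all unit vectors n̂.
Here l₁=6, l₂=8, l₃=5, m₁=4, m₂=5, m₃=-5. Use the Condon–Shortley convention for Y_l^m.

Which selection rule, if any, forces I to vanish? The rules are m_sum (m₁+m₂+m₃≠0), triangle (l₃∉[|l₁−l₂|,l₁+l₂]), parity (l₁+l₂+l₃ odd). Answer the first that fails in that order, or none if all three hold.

m₁+m₂+m₃ = 4 + 5 − 5 = 4  ✗
triangle: |6−8|=2 ≤ l₃=5 ≤ 6+8=14
parity: l₁+l₂+l₃ = 19 is odd

m_sum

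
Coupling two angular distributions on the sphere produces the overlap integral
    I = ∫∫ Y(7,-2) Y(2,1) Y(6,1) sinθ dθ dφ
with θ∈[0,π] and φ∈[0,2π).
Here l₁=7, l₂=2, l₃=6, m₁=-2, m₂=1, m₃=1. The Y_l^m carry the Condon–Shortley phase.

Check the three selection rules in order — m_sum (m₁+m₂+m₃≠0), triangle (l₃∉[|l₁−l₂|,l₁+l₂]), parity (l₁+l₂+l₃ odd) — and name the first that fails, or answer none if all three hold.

azimuthal sum: -2 + 1 + 1 = 0  ✓
5 ≤ 6 ≤ 9 (triangle on l)  ✓
L = 7 + 2 + 6 = 15 (odd)  ✗

parity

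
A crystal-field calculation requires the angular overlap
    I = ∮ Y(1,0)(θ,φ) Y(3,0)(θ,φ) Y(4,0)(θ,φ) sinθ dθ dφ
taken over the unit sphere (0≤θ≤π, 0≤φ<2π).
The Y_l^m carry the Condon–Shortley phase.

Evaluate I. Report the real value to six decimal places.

Checks pass: Σm=0; 8 even; l₃=4∈[2,4].
(2·1+1)(2·3+1)(2·4+1) = 189
Δ: 0! 2! 6! / 9! → 1/252
sum: t=0:+1/36 = 1/36
3j²(1 3 4; 0 0 0) = Δ·Π!·Σ² = 4/63  (sign +1)
(m-triple is (0,0,0) — same symbol as above.)
combine: 4πI² = 189·4/63·4/63 = 16/21
take √, sign +1: I = 0.24623252

0.246233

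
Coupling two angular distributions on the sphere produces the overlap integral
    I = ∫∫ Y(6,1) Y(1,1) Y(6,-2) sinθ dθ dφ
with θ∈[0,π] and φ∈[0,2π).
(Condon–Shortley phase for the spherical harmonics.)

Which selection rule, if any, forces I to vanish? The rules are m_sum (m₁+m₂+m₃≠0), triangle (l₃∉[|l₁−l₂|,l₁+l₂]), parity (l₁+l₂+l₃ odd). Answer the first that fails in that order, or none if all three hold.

parity

azimuthal sum: 1 + 1 − 2 = 0  ✓
5 ≤ 6 ≤ 7 (triangle on l)  ✓
L = 6 + 1 + 6 = 13 (odd)  ✗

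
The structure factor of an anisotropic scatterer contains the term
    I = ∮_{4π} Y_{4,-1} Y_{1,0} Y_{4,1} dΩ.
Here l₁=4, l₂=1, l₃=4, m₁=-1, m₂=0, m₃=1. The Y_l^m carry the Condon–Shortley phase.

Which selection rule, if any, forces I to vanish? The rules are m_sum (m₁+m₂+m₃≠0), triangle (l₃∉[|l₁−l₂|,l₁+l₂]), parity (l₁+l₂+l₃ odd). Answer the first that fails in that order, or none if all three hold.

m₁+m₂+m₃ = -1 + 0 + 1 = 0  ✓
triangle: |4−1|=3 ≤ l₃=4 ≤ 4+1=5  ✓
parity: l₁+l₂+l₃ = 9 is odd  ✗

parity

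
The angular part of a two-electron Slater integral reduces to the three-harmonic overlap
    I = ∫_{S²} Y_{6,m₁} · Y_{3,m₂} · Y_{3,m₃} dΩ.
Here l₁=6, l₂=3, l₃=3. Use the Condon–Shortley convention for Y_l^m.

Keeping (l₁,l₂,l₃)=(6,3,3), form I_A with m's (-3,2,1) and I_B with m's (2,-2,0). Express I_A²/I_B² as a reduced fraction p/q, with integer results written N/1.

27/16

l's match ⇒ only the (l;m) 3-j factors differ between A and B.
A: triangle coeff Δ(6,3,3) = 1/12012; Σ_t [5,5]: t=5:−1/5760 = -1/5760; (3j)²=9/286 [(6 3 3; -3 2 1)], sign=-1
B: triangle coeff Δ(6,3,3) = 1/12012; Σ_t [1,1]: t=1:−1/4320 = -1/4320; (3j)²=8/429 [(6 3 3; 2 -2 0)], sign=+1
I_A²/I_B² = (9/286)/(8/429) = 27/16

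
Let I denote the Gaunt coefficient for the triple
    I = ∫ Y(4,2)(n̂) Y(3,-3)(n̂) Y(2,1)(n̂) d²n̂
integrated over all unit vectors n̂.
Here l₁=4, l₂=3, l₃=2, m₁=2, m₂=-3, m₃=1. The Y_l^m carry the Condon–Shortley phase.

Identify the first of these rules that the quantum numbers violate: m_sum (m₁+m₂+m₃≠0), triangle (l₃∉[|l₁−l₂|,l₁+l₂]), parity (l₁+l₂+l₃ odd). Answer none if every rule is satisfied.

parity

Σmᵢ = 0  ✓
l₃∈[|l₁−l₂|,l₁+l₂]=[1,7], have l₃=2  ✓
Σlᵢ = 9 ⇒ odd  ✗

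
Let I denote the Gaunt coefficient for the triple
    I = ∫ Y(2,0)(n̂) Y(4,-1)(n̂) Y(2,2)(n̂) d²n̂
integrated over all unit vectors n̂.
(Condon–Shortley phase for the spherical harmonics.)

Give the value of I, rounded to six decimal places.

0.000000

0 − 1 + 2 = 1 ≠ 0: azimuthal integral kills it; I = 0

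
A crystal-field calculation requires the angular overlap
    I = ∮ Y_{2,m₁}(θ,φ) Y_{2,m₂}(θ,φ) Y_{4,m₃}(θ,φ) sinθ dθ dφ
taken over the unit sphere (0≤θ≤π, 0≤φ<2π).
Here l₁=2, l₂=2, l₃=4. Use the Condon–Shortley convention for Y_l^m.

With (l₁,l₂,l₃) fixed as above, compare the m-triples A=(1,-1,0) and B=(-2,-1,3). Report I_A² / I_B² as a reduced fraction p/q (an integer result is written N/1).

Shared (l₁,l₂,l₃)=(2,2,4): N and (l;000)² cancel in I_A²/I_B².
A: Δ = 0!·4!·4!/9! = 1/630; Racah Σ t=0..0: t=0:+1/36 = 1/36; ⇒ 3j(2 2 4; 1 -1 0)² = 8/315, sgn +1
B: Δ = 0!·4!·4!/9! = 1/630; Racah Σ t=0..0: t=0:+1/144 = 1/144; ⇒ 3j(2 2 4; -2 -1 3)² = 1/18, sgn -1
I_A²/I_B² = (8/315)/(1/18) = 16/35

16/35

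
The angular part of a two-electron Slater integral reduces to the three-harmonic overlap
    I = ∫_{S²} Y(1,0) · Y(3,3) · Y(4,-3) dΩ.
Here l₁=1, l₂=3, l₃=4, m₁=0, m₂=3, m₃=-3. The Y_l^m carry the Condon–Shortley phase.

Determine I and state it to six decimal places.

Rules hold: Σm=0, L=8 even, 2≤4≤4.
N = 3·7·9 = 189
Δ = 0!·2!·6!/9! = 1/252
Racah Σ t=0..0: t=0:+1/36 = 1/36
⇒ 3j(1 3 4; 0 0 0)² = 4/63, sgn +1
Racah Σ t=0..0: t=0:+1/720 = 1/720
⇒ 3j(1 3 4; 0 3 -3)² = 1/36, sgn -1
4πI² = N·(3j₀)²·(3jₘ)² = 1/3
I = -1·√(0.333333/4π) = -0.16286750

-0.162868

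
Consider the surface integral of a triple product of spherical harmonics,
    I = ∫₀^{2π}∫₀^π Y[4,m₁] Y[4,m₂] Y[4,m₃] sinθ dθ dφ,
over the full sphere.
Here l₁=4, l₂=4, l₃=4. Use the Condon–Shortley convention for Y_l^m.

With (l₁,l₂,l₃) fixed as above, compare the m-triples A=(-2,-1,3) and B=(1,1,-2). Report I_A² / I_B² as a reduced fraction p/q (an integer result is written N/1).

Same 4,4,4: normalisation and zero-m 3j drop out of the ratio.
A: Δ: 4! 4! 4! / 13! → 1/450450; sum: t=2:+1/576 t=3:−1/864 = 1/1728; 3j²(4 4 4; -2 -1 3) = Δ·Π!·Σ² = 5/1287  (sign -1)
B: Δ: 4! 4! 4! / 13! → 1/450450; sum: t=1:−1/576 t=2:+1/144 t=3:−1/576 = 1/288; 3j²(4 4 4; 1 1 -2) = Δ·Π!·Σ² = 20/1001  (sign +1)
I_A²/I_B² = (5/1287)/(20/1001) = 7/36

7/36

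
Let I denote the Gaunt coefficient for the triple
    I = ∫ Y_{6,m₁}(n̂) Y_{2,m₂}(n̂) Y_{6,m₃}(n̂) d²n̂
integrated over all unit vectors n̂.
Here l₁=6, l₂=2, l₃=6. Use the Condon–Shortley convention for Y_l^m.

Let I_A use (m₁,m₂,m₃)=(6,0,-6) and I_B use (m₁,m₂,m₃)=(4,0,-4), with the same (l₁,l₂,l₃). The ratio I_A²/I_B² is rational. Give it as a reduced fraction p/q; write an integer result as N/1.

Same 6,2,6: normalisation and zero-m 3j drop out of the ratio.
A: Δ: 2! 10! 2! / 15! → 1/90090; sum: t=0:+1/14515200 = 1/14515200; 3j²(6 2 6; 6 0 -6) = Δ·Π!·Σ² = 22/455  (sign +1)
B: Δ: 2! 10! 2! / 15! → 1/90090; sum: t=0:+1/322560 t=1:−1/362880 t=2:+1/14515200 = 1/2419200; 3j²(6 2 6; 4 0 -4) = Δ·Π!·Σ² = 2/5005  (sign +1)
I_A²/I_B² = (22/455)/(2/5005) = 121/1

121/1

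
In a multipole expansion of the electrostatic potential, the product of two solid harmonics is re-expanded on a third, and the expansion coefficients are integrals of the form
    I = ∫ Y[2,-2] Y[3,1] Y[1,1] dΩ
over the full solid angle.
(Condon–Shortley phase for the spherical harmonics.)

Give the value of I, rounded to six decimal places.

Checks pass: Σm=0; 6 even; l₃=1∈[1,5].
(2·2+1)(2·3+1)(2·1+1) = 105
Δ: 4! 0! 2! / 7! → 1/105
sum: t=2:+1/4 = 1/4
3j²(2 3 1; 0 0 0) = Δ·Π!·Σ² = 3/35  (sign -1)
sum: t=4:+1/48 = 1/48
3j²(2 3 1; -2 1 1) = Δ·Π!·Σ² = 1/105  (sign +1)
combine: 4πI² = 105·3/35·1/105 = 3/35
take √, sign -1: I = -0.08258890

-0.082589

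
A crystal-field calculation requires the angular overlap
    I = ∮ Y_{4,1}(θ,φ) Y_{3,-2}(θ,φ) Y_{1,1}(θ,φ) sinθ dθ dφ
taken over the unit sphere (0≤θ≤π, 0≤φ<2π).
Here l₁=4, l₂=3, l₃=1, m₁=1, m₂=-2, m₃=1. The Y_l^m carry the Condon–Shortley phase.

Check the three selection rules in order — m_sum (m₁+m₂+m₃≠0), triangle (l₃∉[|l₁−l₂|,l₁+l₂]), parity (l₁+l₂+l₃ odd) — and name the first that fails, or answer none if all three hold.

none

azimuthal sum: 1 − 2 + 1 = 0  ✓
1 ≤ 1 ≤ 7 (triangle on l)  ✓
L = 4 + 3 + 1 = 8 (even)  ✓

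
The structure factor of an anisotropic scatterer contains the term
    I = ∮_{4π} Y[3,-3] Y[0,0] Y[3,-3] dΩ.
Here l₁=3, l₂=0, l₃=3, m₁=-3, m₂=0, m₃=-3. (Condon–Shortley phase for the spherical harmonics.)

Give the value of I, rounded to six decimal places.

m-sum = -3 + 0 − 3 = -6 ≠ 0 ⇒ I = 0

0.000000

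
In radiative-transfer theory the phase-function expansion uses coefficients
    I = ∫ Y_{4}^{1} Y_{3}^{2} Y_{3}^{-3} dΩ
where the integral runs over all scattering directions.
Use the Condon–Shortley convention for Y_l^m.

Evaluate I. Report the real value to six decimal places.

Rules hold: Σm=0, L=10 even, 1≤3≤7.
N = 9·7·7 = 441
Δ = 4!·4!·2!/11! = 1/34650
Racah Σ t=1..3: t=1:−1/72 t=2:+1/16 t=3:−1/72 = 5/144
⇒ 3j(4 3 3; 0 0 0)² = 2/77, sgn -1
Racah Σ t=3..3: t=3:−1/288 = -1/288
⇒ 3j(4 3 3; 1 2 -3)² = 5/231, sgn -1
4πI² = N·(3j₀)²·(3jₘ)² = 30/121
I = +1·√(0.247934/4π) = 0.14046335

0.140463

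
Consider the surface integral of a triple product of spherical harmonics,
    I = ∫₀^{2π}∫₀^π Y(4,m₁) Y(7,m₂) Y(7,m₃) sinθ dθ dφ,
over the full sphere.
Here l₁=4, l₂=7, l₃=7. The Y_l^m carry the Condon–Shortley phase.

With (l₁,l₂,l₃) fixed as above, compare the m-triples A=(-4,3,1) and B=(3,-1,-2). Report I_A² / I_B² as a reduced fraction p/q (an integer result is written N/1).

25/1

l's match ⇒ only the (l;m) 3-j factors differ between A and B.
A: triangle coeff Δ(4,7,7) = 1/58198140; Σ_t [4,4]: t=4:+1/9953280 = 1/9953280; (3j)²=2450/138567 [(4 7 7; -4 3 1)], sign=+1
B: triangle coeff Δ(4,7,7) = 1/58198140; Σ_t [0,1]: t=0:+1/2488320 t=1:−1/2073600 = -1/12441600; (3j)²=98/138567 [(4 7 7; 3 -1 -2)], sign=+1
I_A²/I_B² = (2450/138567)/(98/138567) = 25/1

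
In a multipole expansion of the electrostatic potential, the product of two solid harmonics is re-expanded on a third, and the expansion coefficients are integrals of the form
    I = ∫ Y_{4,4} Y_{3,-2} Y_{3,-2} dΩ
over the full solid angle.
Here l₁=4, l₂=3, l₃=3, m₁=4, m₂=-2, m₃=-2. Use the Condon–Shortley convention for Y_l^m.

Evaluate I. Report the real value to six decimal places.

Rules hold: Σm=0, L=10 even, 1≤3≤7.
N = 9·7·7 = 441
Δ = 4!·4!·2!/11! = 1/34650
Racah Σ t=1..3: t=1:−1/72 t=2:+1/16 t=3:−1/72 = 5/144
⇒ 3j(4 3 3; 0 0 0)² = 2/77, sgn -1
Racah Σ t=0..0: t=0:+1/576 = 1/576
⇒ 3j(4 3 3; 4 -2 -2)² = 5/99, sgn -1
4πI² = N·(3j₀)²·(3jₘ)² = 70/121
I = +1·√(0.578512/4π) = 0.21456131

0.214561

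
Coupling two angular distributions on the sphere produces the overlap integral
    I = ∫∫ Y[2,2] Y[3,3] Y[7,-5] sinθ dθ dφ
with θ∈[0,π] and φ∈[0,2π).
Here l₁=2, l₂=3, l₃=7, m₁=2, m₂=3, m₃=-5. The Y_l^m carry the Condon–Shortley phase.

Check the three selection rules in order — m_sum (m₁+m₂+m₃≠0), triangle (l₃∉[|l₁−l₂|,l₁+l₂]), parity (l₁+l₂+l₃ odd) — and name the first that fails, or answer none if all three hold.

Σmᵢ = 0  ✓
l₃∈[|l₁−l₂|,l₁+l₂]=[1,5], have l₃=7  ✗
Σlᵢ = 12 ⇒ even

triangle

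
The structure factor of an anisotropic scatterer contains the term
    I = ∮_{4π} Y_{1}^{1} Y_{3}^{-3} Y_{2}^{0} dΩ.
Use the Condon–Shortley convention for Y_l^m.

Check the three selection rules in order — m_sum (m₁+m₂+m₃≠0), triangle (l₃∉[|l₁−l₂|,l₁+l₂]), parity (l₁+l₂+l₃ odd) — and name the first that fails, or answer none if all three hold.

m_sum

azimuthal sum: 1 − 3 + 0 = -2  ✗
2 ≤ 2 ≤ 4 (triangle on l)
L = 1 + 3 + 2 = 6 (even)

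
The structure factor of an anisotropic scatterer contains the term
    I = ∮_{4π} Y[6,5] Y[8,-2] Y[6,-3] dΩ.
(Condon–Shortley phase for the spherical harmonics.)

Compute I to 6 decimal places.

0.149263

m-sum 0 ✓  L=20 even ✓  2≤6≤14 ✓
Π(2lᵢ+1) = 13×17×13 = 2873
triangle coeff Δ(6,8,6) = 1/1309458150
Σ_t [2,6]: t=2:+1/49766400 t=3:−1/3110400 t=4:+1/1327104 t=5:−1/3110400 t=6:+1/49766400 = 1/6635520
(3j)²=350/46189 [(6 8 6; 0 0 0)], sign=+1
Σ_t [0,1]: t=0:+1/348364800 t=1:−1/87091200 = -1/116121600
(3j)²=54/4199 [(6 8 6; 5 -2 -3)], sign=+1
⇒ 4πI² = 18900/67507
I = (+1)√(18900/67507/(4π)) = 0.14926279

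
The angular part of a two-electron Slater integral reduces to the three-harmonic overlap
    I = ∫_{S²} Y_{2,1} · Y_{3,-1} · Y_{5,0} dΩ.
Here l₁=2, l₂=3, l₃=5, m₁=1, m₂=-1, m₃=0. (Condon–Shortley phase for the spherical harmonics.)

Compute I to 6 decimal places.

Rules hold: Σm=0, L=10 even, 1≤5≤5.
N = 5·7·11 = 385
Δ = 0!·4!·6!/11! = 1/2310
Racah Σ t=0..0: t=0:+1/144 = 1/144
⇒ 3j(2 3 5; 0 0 0)² = 10/231, sgn -1
Racah Σ t=0..0: t=0:+1/288 = 1/288
⇒ 3j(2 3 5; 1 -1 0)² = 5/231, sgn -1
4πI² = N·(3j₀)²·(3jₘ)² = 250/693
I = +1·√(0.36075/4π) = 0.16943318

0.169433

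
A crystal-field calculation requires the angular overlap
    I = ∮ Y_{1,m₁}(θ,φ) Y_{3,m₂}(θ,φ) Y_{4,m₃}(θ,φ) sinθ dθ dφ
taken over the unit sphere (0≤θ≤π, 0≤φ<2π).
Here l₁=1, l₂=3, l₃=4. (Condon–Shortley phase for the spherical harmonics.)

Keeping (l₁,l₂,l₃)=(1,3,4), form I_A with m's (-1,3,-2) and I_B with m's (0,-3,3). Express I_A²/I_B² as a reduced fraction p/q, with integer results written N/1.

Same 1,3,4: normalisation and zero-m 3j drop out of the ratio.
A: Δ: 0! 2! 6! / 9! → 1/252; sum: t=0:+1/1440 = 1/1440; 3j²(1 3 4; -1 3 -2) = Δ·Π!·Σ² = 1/252  (sign +1)
B: Δ: 0! 2! 6! / 9! → 1/252; sum: t=0:+1/720 = 1/720; 3j²(1 3 4; 0 -3 3) = Δ·Π!·Σ² = 1/36  (sign -1)
I_A²/I_B² = (1/252)/(1/36) = 1/7

1/7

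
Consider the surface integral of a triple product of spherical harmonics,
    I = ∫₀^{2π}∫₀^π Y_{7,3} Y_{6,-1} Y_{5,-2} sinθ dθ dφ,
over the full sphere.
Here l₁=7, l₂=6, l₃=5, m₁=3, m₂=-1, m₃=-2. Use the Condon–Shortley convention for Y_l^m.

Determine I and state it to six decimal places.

Checks pass: Σm=0; 18 even; l₃=5∈[1,13].
(2·7+1)(2·6+1)(2·5+1) = 2145
Δ: 8! 6! 4! / 19! → 1/174594420
sum: t=2:+1/4147200 t=3:−1/207360 t=4:+1/82944 t=5:−1/207360 t=6:+1/4147200 = 1/345600
3j²(7 6 5; 0 0 0) = Δ·Π!·Σ² = 420/46189  (sign -1)
sum: t=1:−1/4354560 t=2:+1/414720 t=3:−1/345600 t=4:+1/2488320 = -1/3225600
3j²(7 6 5; 3 -1 -2) = Δ·Π!·Σ² = 81/92378  (sign +1)
combine: 4πI² = 2145·420/46189·81/92378 = 255150/14919047
take √, sign -1: I = -0.03689116

-0.036891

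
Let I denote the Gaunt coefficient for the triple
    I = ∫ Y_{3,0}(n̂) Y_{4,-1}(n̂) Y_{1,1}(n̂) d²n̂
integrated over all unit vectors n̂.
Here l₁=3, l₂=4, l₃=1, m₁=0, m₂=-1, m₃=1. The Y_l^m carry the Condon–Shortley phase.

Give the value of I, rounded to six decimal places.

Checks pass: Σm=0; 8 even; l₃=1∈[1,7].
(2·3+1)(2·4+1)(2·1+1) = 189
Δ: 6! 0! 2! / 9! → 1/252
sum: t=3:−1/36 = -1/36
3j²(3 4 1; 0 0 0) = Δ·Π!·Σ² = 4/63  (sign +1)
sum: t=3:−1/72 = -1/72
3j²(3 4 1; 0 -1 1) = Δ·Π!·Σ² = 5/126  (sign -1)
combine: 4πI² = 189·4/63·5/126 = 10/21
take √, sign -1: I = -0.19466390

-0.194664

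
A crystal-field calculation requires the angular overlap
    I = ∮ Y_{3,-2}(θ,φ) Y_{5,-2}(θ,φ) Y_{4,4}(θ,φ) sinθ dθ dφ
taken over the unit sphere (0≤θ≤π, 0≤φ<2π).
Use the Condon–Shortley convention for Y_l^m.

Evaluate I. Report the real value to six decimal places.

Checks pass: Σm=0; 12 even; l₃=4∈[2,8].
(2·3+1)(2·5+1)(2·4+1) = 693
Δ: 4! 2! 6! / 13! → 1/180180
sum: t=1:−1/576 t=2:+1/144 t=3:−1/576 = 1/288
3j²(3 5 4; 0 0 0) = Δ·Π!·Σ² = 20/1001  (sign +1)
sum: t=3:−1/8640 = -1/8640
3j²(3 5 4; -2 -2 4) = Δ·Π!·Σ² = 14/1287  (sign -1)
combine: 4πI² = 693·20/1001·14/1287 = 280/1859
take √, sign -1: I = -0.10947990

-0.109480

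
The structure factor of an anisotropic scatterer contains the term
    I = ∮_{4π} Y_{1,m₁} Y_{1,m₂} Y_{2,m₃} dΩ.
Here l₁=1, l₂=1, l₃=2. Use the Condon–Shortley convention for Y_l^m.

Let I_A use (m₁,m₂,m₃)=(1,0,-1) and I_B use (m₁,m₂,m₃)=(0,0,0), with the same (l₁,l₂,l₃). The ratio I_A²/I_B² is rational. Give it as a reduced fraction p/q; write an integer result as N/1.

l's match ⇒ only the (l;m) 3-j factors differ between A and B.
A: triangle coeff Δ(1,1,2) = 1/30; Σ_t [0,0]: t=0:+1/2 = 1/2; (3j)²=1/10 [(1 1 2; 1 0 -1)], sign=-1
B: triangle coeff Δ(1,1,2) = 1/30; Σ_t [0,0]: t=0:+1/1 = 1/1; (3j)²=2/15 [(1 1 2; 0 0 0)], sign=+1
I_A²/I_B² = (1/10)/(2/15) = 3/4

3/4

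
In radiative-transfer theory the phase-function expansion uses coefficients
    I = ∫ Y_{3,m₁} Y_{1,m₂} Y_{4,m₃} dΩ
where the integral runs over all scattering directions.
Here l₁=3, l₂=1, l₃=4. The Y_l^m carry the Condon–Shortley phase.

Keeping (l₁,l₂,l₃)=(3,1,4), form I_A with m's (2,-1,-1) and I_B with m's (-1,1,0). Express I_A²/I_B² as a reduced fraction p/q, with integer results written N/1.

1/2

Shared (l₁,l₂,l₃)=(3,1,4): N and (l;000)² cancel in I_A²/I_B².
A: Δ = 0!·6!·2!/9! = 1/252; Racah Σ t=0..0: t=0:+1/240 = 1/240; ⇒ 3j(3 1 4; 2 -1 -1)² = 1/84, sgn -1
B: Δ = 0!·6!·2!/9! = 1/252; Racah Σ t=0..0: t=0:+1/96 = 1/96; ⇒ 3j(3 1 4; -1 1 0)² = 1/42, sgn +1
I_A²/I_B² = (1/84)/(1/42) = 1/2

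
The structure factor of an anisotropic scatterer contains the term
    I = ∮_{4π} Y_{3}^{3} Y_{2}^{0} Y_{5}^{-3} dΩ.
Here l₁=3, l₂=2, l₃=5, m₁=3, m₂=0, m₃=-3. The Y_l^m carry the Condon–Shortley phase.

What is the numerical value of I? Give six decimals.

Checks pass: Σm=0; 10 even; l₃=5∈[1,5].
(2·3+1)(2·2+1)(2·5+1) = 385
Δ: 0! 6! 4! / 11! → 1/2310
sum: t=0:+1/144 = 1/144
3j²(3 2 5; 0 0 0) = Δ·Π!·Σ² = 10/231  (sign -1)
sum: t=0:+1/2880 = 1/2880
3j²(3 2 5; 3 0 -3) = Δ·Π!·Σ² = 2/165  (sign +1)
combine: 4πI² = 385·10/231·2/165 = 20/99
take √, sign -1: I = -0.12679218

-0.126792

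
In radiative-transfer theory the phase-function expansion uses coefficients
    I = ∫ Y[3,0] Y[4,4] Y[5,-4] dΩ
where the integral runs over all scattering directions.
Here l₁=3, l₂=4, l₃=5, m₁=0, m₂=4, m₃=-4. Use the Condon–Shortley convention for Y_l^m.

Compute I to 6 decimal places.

Checks pass: Σm=0; 12 even; l₃=5∈[1,7].
(2·3+1)(2·4+1)(2·5+1) = 693
Δ: 2! 4! 6! / 13! → 1/180180
sum: t=0:+1/576 t=1:−1/144 t=2:+1/576 = -1/288
3j²(3 4 5; 0 0 0) = Δ·Π!·Σ² = 20/1001  (sign +1)
sum: t=2:+1/8640 = 1/8640
3j²(3 4 5; 0 4 -4) = Δ·Π!·Σ² = 28/715  (sign -1)
combine: 4πI² = 693·20/1001·28/715 = 1008/1859
take √, sign -1: I = -0.20772350

-0.207724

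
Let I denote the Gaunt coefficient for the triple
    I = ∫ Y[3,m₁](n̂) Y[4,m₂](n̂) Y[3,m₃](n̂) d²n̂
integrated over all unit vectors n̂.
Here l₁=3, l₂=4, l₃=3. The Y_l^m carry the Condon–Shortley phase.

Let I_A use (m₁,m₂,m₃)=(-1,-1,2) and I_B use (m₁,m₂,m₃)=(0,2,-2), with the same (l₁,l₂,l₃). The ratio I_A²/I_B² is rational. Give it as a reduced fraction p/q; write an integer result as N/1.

32/3

Same 3,4,3: normalisation and zero-m 3j drop out of the ratio.
A: Δ: 4! 2! 4! / 11! → 1/34650; sum: t=2:+1/48 t=3:−1/144 = 1/72; 3j²(3 4 3; -1 -1 2) = Δ·Π!·Σ² = 16/693  (sign -1)
B: Δ: 4! 2! 4! / 11! → 1/34650; sum: t=2:+1/96 t=3:−1/72 = -1/288; 3j²(3 4 3; 0 2 -2) = Δ·Π!·Σ² = 1/462  (sign +1)
I_A²/I_B² = (16/693)/(1/462) = 32/3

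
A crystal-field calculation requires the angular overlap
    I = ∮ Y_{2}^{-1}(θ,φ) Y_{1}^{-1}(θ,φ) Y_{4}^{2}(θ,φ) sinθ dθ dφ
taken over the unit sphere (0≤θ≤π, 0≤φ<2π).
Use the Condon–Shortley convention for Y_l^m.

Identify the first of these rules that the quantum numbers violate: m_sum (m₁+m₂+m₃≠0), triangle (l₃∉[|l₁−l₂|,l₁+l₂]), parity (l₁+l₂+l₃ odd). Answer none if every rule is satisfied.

m₁+m₂+m₃ = -1 − 1 + 2 = 0  ✓
triangle: |2−1|=1 ≤ l₃=4 ≤ 2+1=3  ✗
parity: l₁+l₂+l₃ = 7 is odd

triangle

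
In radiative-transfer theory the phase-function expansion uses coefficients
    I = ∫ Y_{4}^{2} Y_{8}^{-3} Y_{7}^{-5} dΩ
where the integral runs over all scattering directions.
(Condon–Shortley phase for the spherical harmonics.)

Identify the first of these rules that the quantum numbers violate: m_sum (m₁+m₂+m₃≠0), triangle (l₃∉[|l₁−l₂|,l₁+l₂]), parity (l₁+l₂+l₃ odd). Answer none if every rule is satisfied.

Σmᵢ = -6  ✗
l₃∈[|l₁−l₂|,l₁+l₂]=[4,12], have l₃=7
Σlᵢ = 19 ⇒ odd

m_sum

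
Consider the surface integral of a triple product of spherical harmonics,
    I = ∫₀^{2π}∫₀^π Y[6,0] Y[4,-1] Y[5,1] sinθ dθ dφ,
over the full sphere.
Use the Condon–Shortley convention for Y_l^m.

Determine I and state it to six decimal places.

0.000000

l₁+l₂+l₃=15 is odd: 3j(l;000)=0 ⇒ I=0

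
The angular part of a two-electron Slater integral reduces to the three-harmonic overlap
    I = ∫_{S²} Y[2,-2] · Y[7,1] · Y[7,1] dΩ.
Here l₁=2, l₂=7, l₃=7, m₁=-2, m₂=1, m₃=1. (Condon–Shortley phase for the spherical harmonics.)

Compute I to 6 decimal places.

0.195759

Rules hold: Σm=0, L=16 even, 5≤7≤9.
N = 5·15·15 = 1125
Δ = 2!·2!·12!/17! = 1/185640
Racah Σ t=0..2: t=0:+1/2419200 t=1:−1/518400 t=2:+1/2419200 = -1/907200
⇒ 3j(2 7 7; 0 0 0)² = 56/3315, sgn +1
Racah Σ t=2..2: t=2:+1/2073600 = 1/2073600
⇒ 3j(2 7 7; -2 1 1)² = 28/1105, sgn +1
4πI² = N·(3j₀)²·(3jₘ)² = 23520/48841
I = +1·√(0.481563/4π) = 0.19575887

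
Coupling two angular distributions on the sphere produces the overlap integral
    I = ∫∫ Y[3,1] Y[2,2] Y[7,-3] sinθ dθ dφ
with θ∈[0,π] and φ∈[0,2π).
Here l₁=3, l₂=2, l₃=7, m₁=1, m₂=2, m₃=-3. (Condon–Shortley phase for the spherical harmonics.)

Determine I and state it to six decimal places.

0.000000

triangle: need 1≤l₃≤5, have 7; I=0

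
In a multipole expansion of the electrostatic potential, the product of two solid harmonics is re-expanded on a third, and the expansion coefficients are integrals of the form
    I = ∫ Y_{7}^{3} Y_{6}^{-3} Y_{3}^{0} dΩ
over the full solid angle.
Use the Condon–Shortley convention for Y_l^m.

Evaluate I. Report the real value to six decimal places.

-0.008134

Rules hold: Σm=0, L=16 even, 1≤3≤13.
N = 15·13·7 = 1365
Δ = 10!·4!·2!/17! = 1/2042040
Racah Σ t=4..6: t=4:+1/207360 t=5:−1/57600 t=6:+1/207360 = -1/129600
⇒ 3j(7 6 3; 0 0 0)² = 168/12155, sgn +1
Racah Σ t=1..3: t=1:−1/4354560 t=2:+1/322560 t=3:−1/362880 = 1/8709120
⇒ 3j(7 6 3; 3 -3 0)² = 3/68068, sgn -1
4πI² = N·(3j₀)²·(3jₘ)² = 378/454597
I = -1·√(0.000831506/4π) = -0.00813444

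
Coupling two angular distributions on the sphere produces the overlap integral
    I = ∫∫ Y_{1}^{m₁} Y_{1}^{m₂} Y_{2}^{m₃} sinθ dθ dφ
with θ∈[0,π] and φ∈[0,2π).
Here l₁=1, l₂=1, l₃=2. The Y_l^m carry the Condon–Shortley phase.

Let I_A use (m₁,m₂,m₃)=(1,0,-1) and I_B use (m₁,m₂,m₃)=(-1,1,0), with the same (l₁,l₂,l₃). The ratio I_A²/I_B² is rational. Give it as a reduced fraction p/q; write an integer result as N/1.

l's match ⇒ only the (l;m) 3-j factors differ between A and B.
A: triangle coeff Δ(1,1,2) = 1/30; Σ_t [0,0]: t=0:+1/2 = 1/2; (3j)²=1/10 [(1 1 2; 1 0 -1)], sign=-1
B: triangle coeff Δ(1,1,2) = 1/30; Σ_t [0,0]: t=0:+1/4 = 1/4; (3j)²=1/30 [(1 1 2; -1 1 0)], sign=+1
I_A²/I_B² = (1/10)/(1/30) = 3/1

3/1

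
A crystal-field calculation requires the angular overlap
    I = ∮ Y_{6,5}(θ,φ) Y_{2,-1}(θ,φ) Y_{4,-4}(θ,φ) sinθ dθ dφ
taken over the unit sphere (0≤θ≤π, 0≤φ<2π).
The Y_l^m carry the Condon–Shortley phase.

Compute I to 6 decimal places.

Checks pass: Σm=0; 12 even; l₃=4∈[4,8].
(2·6+1)(2·2+1)(2·4+1) = 585
Δ: 4! 8! 0! / 13! → 1/6435
sum: t=2:+1/2304 = 1/2304
3j²(6 2 4; 0 0 0) = Δ·Π!·Σ² = 5/143  (sign +1)
sum: t=1:−1/241920 = -1/241920
3j²(6 2 4; 5 -1 -4) = Δ·Π!·Σ² = 1/39  (sign -1)
combine: 4πI² = 585·5/143·1/39 = 75/143
take √, sign -1: I = -0.20429497

-0.204295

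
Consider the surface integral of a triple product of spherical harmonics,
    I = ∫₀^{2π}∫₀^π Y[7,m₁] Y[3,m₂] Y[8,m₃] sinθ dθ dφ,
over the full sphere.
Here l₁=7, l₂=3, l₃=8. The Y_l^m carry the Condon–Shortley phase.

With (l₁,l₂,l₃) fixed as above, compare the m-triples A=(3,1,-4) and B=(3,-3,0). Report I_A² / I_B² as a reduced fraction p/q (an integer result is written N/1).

Same 7,3,8: normalisation and zero-m 3j drop out of the ratio.
A: Δ: 2! 12! 4! / 19! → 1/5290740; sum: t=0:+1/46448640 t=1:−1/13063680 t=2:+1/58060800 = -79/2090188800; 3j²(7 3 8; 3 1 -4) = Δ·Π!·Σ² = 68651/5290740  (sign -1)
B: Δ: 2! 12! 4! / 19! → 1/5290740; sum: t=0:+1/46448640 = 1/46448640; 3j²(7 3 8; 3 -3 0) = Δ·Π!·Σ² = 75/8398  (sign +1)
I_A²/I_B² = (68651/5290740)/(75/8398) = 68651/47250

68651/47250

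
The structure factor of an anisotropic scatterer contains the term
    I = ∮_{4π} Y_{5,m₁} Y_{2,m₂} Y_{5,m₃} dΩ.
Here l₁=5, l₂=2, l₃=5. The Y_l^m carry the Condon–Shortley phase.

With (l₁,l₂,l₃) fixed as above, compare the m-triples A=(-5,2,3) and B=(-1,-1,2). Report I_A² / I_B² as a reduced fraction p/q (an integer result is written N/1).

5/7

Same 5,2,5: normalisation and zero-m 3j drop out of the ratio.
A: Δ: 2! 8! 2! / 13! → 1/38610; sum: t=2:+1/161280 = 1/161280; 3j²(5 2 5; -5 2 3) = Δ·Π!·Σ² = 1/143  (sign +1)
B: Δ: 2! 8! 2! / 13! → 1/38610; sum: t=0:+1/2880 t=1:−1/1440 = -1/2880; 3j²(5 2 5; -1 -1 2) = Δ·Π!·Σ² = 7/715  (sign +1)
I_A²/I_B² = (1/143)/(7/715) = 5/7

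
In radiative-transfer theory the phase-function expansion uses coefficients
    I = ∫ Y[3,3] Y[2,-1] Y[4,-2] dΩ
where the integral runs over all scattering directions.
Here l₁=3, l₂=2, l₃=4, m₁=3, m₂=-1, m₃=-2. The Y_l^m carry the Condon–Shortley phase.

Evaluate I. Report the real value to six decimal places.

0.000000

L=9 odd ⇒ parity kills the (l;000) factor ⇒ I = 0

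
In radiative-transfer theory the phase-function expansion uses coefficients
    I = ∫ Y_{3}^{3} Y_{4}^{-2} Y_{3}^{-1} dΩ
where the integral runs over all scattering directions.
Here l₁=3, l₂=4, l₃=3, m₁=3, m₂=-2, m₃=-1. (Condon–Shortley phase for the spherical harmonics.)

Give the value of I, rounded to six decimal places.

Checks pass: Σm=0; 10 even; l₃=3∈[1,7].
(2·3+1)(2·4+1)(2·3+1) = 441
Δ: 4! 2! 4! / 11! → 1/34650
sum: t=1:−1/72 t=2:+1/16 t=3:−1/72 = 5/144
3j²(3 4 3; 0 0 0) = Δ·Π!·Σ² = 2/77  (sign -1)
sum: t=0:+1/192 = 1/192
3j²(3 4 3; 3 -2 -1) = Δ·Π!·Σ² = 3/77  (sign +1)
combine: 4πI² = 441·2/77·3/77 = 54/121
take √, sign -1: I = -0.18845135

-0.188451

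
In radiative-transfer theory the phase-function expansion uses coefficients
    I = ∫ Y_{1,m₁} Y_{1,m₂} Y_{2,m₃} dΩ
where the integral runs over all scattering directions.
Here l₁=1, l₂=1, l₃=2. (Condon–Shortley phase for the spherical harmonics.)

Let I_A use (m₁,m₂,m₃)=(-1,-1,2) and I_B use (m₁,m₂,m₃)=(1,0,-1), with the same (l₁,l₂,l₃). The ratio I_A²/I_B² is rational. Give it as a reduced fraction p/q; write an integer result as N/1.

2/1

Shared (l₁,l₂,l₃)=(1,1,2): N and (l;000)² cancel in I_A²/I_B².
A: Δ = 0!·2!·2!/5! = 1/30; Racah Σ t=0..0: t=0:+1/4 = 1/4; ⇒ 3j(1 1 2; -1 -1 2)² = 1/5, sgn +1
B: Δ = 0!·2!·2!/5! = 1/30; Racah Σ t=0..0: t=0:+1/2 = 1/2; ⇒ 3j(1 1 2; 1 0 -1)² = 1/10, sgn -1
I_A²/I_B² = (1/5)/(1/10) = 2/1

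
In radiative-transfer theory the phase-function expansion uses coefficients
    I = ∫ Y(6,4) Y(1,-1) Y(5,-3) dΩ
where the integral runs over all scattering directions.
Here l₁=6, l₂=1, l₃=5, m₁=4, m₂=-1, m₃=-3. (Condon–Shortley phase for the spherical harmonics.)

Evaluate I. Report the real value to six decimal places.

m-sum 0 ✓  L=12 even ✓  5≤5≤7 ✓
Π(2lᵢ+1) = 13×3×11 = 429
triangle coeff Δ(6,1,5) = 1/858
Σ_t [1,1]: t=1:−1/14400 = -1/14400
(3j)²=6/143 [(6 1 5; 0 0 0)], sign=+1
Σ_t [0,0]: t=0:+1/161280 = 1/161280
(3j)²=15/286 [(6 1 5; 4 -1 -3)], sign=+1
⇒ 4πI² = 135/143
I = (+1)√(135/143/(4π)) = 0.27409047

0.274090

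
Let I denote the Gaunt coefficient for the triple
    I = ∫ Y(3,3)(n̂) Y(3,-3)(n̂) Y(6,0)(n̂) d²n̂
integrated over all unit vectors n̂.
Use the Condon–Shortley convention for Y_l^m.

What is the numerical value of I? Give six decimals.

0.011854

m-sum 0 ✓  L=12 even ✓  0≤6≤6 ✓
Π(2lᵢ+1) = 7×7×13 = 637
triangle coeff Δ(3,3,6) = 1/12012
Σ_t [0,0]: t=0:+1/1296 = 1/1296
(3j)²=100/3003 [(3 3 6; 0 0 0)], sign=+1
Σ_t [0,0]: t=0:+1/518400 = 1/518400
(3j)²=1/12012 [(3 3 6; 3 -3 0)], sign=+1
⇒ 4πI² = 25/14157
I = (+1)√(25/14157/(4π)) = 0.01185440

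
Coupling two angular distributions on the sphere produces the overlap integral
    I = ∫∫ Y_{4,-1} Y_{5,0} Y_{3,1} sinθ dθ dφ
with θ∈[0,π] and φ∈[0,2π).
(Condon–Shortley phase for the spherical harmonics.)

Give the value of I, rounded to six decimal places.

Checks pass: Σm=0; 12 even; l₃=3∈[1,9].
(2·4+1)(2·5+1)(2·3+1) = 693
Δ: 6! 2! 4! / 13! → 1/180180
sum: t=2:+1/576 t=3:−1/144 t=4:+1/576 = -1/288
3j²(4 5 3; 0 0 0) = Δ·Π!·Σ² = 20/1001  (sign +1)
sum: t=3:−1/288 t=4:+1/288 t=5:−1/5760 = -1/5760
3j²(4 5 3; -1 0 1) = Δ·Π!·Σ² = 1/12012  (sign -1)
combine: 4πI² = 693·20/1001·1/12012 = 15/13013
take √, sign -1: I = -0.00957750

-0.009577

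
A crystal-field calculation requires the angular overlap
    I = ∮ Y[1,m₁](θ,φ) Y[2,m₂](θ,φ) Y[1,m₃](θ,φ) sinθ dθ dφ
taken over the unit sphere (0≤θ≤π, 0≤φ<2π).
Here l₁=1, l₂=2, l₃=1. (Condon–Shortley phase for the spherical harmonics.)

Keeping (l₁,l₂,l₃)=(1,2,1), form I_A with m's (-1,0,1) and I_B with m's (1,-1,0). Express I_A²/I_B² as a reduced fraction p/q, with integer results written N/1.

1/3

Shared (l₁,l₂,l₃)=(1,2,1): N and (l;000)² cancel in I_A²/I_B².
A: Δ = 2!·0!·2!/5! = 1/30; Racah Σ t=2..2: t=2:+1/4 = 1/4; ⇒ 3j(1 2 1; -1 0 1)² = 1/30, sgn +1
B: Δ = 2!·0!·2!/5! = 1/30; Racah Σ t=0..0: t=0:+1/2 = 1/2; ⇒ 3j(1 2 1; 1 -1 0)² = 1/10, sgn -1
I_A²/I_B² = (1/30)/(1/10) = 1/3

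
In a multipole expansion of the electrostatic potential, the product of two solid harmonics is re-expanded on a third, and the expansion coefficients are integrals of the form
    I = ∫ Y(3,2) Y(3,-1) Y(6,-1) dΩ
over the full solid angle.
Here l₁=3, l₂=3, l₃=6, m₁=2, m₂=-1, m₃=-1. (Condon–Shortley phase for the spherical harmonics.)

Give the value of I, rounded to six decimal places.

m-sum 0 ✓  L=12 even ✓  0≤6≤6 ✓
Π(2lᵢ+1) = 7×7×13 = 637
triangle coeff Δ(3,3,6) = 1/12012
Σ_t [0,0]: t=0:+1/1296 = 1/1296
(3j)²=100/3003 [(3 3 6; 0 0 0)], sign=+1
Σ_t [0,0]: t=0:+1/5760 = 1/5760
(3j)²=5/572 [(3 3 6; 2 -1 -1)], sign=-1
⇒ 4πI² = 875/4719
I = (-1)√(875/4719/(4π)) = -0.12147142

-0.121471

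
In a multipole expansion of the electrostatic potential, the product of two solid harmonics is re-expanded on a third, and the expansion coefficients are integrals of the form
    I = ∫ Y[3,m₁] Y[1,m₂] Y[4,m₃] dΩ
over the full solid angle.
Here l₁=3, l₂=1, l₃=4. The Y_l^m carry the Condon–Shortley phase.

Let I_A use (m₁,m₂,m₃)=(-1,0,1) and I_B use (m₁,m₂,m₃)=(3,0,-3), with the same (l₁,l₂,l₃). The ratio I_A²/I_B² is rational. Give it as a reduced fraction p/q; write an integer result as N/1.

15/7

Same 3,1,4: normalisation and zero-m 3j drop out of the ratio.
A: Δ: 0! 6! 2! / 9! → 1/252; sum: t=0:+1/48 = 1/48; 3j²(3 1 4; -1 0 1) = Δ·Π!·Σ² = 5/84  (sign -1)
B: Δ: 0! 6! 2! / 9! → 1/252; sum: t=0:+1/720 = 1/720; 3j²(3 1 4; 3 0 -3) = Δ·Π!·Σ² = 1/36  (sign -1)
I_A²/I_B² = (5/84)/(1/36) = 15/7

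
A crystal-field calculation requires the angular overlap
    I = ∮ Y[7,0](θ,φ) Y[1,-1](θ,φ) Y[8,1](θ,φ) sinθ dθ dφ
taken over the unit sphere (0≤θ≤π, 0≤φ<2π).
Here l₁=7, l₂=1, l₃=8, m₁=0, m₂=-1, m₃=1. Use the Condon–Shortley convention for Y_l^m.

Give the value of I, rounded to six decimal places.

-0.183585

Checks pass: Σm=0; 16 even; l₃=8∈[6,8].
(2·7+1)(2·1+1)(2·8+1) = 765
Δ: 0! 14! 2! / 17! → 1/2040
sum: t=0:+1/25401600 = 1/25401600
3j²(7 1 8; 0 0 0) = Δ·Π!·Σ² = 8/255  (sign +1)
sum: t=0:+1/50803200 = 1/50803200
3j²(7 1 8; 0 -1 1) = Δ·Π!·Σ² = 3/170  (sign -1)
combine: 4πI² = 765·8/255·3/170 = 36/85
take √, sign -1: I = -0.18358486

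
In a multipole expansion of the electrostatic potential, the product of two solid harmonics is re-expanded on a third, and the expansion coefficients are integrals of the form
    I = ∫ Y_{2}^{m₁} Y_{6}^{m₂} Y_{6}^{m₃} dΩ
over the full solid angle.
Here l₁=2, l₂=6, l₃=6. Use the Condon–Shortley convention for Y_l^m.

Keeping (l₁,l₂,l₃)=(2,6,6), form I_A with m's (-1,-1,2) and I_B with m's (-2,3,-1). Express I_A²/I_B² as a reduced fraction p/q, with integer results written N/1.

l's match ⇒ only the (l;m) 3-j factors differ between A and B.
A: triangle coeff Δ(2,6,6) = 1/90090; Σ_t [1,2]: t=1:−1/34560 t=2:+1/60480 = -1/80640; (3j)²=6/1001 [(2 6 6; -1 -1 2)], sign=-1
B: triangle coeff Δ(2,6,6) = 1/90090; Σ_t [2,2]: t=2:+1/120960 = 1/120960; (3j)²=24/1001 [(2 6 6; -2 3 -1)], sign=-1
I_A²/I_B² = (6/1001)/(24/1001) = 1/4

1/4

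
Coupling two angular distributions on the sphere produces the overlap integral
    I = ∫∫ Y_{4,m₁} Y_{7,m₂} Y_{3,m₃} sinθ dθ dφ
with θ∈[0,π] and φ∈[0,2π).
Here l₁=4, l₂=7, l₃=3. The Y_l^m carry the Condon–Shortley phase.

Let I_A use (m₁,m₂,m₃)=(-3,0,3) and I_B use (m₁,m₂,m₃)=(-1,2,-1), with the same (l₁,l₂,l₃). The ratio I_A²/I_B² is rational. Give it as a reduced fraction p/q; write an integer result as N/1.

l's match ⇒ only the (l;m) 3-j factors differ between A and B.
A: triangle coeff Δ(4,7,3) = 1/45045; Σ_t [7,7]: t=7:−1/3628800 = -1/3628800; (3j)²=1/6435 [(4 7 3; -3 0 3)], sign=-1
B: triangle coeff Δ(4,7,3) = 1/45045; Σ_t [5,5]: t=5:−1/34560 = -1/34560; (3j)²=4/143 [(4 7 3; -1 2 -1)], sign=-1
I_A²/I_B² = (1/6435)/(4/143) = 1/180

1/180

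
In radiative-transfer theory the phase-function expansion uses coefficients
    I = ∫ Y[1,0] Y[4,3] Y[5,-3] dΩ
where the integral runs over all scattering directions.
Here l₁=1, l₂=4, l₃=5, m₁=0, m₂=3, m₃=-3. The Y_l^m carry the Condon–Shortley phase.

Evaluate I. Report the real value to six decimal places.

-0.196426

Checks pass: Σm=0; 10 even; l₃=5∈[3,5].
(2·1+1)(2·4+1)(2·5+1) = 297
Δ: 0! 2! 8! / 11! → 1/495
sum: t=0:+1/576 = 1/576
3j²(1 4 5; 0 0 0) = Δ·Π!·Σ² = 5/99  (sign -1)
sum: t=0:+1/5040 = 1/5040
3j²(1 4 5; 0 3 -3) = Δ·Π!·Σ² = 16/495  (sign +1)
combine: 4πI² = 297·5/99·16/495 = 16/33
take √, sign -1: I = -0.19642560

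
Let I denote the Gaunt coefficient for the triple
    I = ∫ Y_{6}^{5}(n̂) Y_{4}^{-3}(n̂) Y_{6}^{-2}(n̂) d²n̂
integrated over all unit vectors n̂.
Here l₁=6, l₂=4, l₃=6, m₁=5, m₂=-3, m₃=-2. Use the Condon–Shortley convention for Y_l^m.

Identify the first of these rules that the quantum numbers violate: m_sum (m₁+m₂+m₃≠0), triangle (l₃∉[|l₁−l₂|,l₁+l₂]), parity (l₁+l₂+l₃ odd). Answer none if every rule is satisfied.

none

azimuthal sum: 5 − 3 − 2 = 0  ✓
2 ≤ 6 ≤ 10 (triangle on l)  ✓
L = 6 + 4 + 6 = 16 (even)  ✓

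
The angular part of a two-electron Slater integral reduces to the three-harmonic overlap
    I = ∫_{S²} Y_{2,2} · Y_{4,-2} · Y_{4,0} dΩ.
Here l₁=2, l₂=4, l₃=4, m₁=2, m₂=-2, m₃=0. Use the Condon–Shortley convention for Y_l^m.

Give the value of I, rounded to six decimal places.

m-sum 0 ✓  L=10 even ✓  2≤4≤6 ✓
Π(2lᵢ+1) = 5×9×9 = 405
triangle coeff Δ(2,4,4) = 1/13860
Σ_t [0,2]: t=0:+1/192 t=1:−1/36 t=2:+1/192 = -5/288
(3j)²=20/693 [(2 4 4; 0 0 0)], sign=-1
Σ_t [0,0]: t=0:+1/192 = 1/192
(3j)²=3/77 [(2 4 4; 2 -2 0)], sign=+1
⇒ 4πI² = 2700/5929
I = (-1)√(2700/5929/(4π)) = -0.19036462

-0.190365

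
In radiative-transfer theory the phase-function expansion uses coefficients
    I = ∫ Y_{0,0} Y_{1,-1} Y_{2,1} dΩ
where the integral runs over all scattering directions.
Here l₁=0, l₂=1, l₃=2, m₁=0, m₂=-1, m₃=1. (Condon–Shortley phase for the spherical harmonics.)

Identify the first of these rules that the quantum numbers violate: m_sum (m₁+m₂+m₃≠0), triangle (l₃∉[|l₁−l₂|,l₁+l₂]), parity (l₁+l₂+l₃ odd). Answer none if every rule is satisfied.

Σmᵢ = 0  ✓
l₃∈[|l₁−l₂|,l₁+l₂]=[1,1], have l₃=2  ✗
Σlᵢ = 3 ⇒ odd

triangle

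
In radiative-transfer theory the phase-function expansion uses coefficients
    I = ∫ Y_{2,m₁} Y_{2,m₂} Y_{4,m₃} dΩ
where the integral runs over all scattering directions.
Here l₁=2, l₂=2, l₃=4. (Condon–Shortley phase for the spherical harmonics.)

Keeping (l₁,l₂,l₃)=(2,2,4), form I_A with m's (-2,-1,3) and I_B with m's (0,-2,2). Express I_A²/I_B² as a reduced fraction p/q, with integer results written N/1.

Same 2,2,4: normalisation and zero-m 3j drop out of the ratio.
A: Δ: 0! 4! 4! / 9! → 1/630; sum: t=0:+1/144 = 1/144; 3j²(2 2 4; -2 -1 3) = Δ·Π!·Σ² = 1/18  (sign -1)
B: Δ: 0! 4! 4! / 9! → 1/630; sum: t=0:+1/96 = 1/96; 3j²(2 2 4; 0 -2 2) = Δ·Π!·Σ² = 1/42  (sign +1)
I_A²/I_B² = (1/18)/(1/42) = 7/3

7/3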